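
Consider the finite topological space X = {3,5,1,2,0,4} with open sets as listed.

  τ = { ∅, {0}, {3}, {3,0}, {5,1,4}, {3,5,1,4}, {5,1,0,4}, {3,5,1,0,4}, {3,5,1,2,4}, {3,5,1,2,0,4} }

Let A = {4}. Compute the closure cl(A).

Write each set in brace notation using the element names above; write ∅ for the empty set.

{5,1,2,4}

closure: X∖int(X∖A) = X∖{3,0} = {5,1,2,4}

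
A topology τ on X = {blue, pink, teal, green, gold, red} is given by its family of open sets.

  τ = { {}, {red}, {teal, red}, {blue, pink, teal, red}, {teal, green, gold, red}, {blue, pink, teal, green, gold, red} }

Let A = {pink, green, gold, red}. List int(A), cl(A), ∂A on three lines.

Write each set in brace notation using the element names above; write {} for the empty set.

open subsets of A: {}, {red}; so int(A) = {red}
closure: X∖int(X∖A) = X∖{} = {blue, pink, teal, green, gold, red}
∂A = {blue, pink, teal, green, gold, red} minus {red} = {blue, pink, teal, green, gold}

int(A) = {red}
cl(A)  = {blue, pink, teal, green, gold, red}
∂A     = {blue, pink, teal, green, gold}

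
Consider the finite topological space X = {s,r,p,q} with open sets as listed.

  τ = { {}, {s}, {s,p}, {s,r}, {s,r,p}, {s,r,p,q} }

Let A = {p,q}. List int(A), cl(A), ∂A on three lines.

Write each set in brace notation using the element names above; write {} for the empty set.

opens ⊆ A: {}; union → int = {}
complement {s,r}; its interior {s,r}; cl(A) = X∖{s,r} = {p,q}
boundary = {p,q} ∖ {} = {p,q}

int(A) = {}
cl(A)  = {p,q}
∂A     = {p,q}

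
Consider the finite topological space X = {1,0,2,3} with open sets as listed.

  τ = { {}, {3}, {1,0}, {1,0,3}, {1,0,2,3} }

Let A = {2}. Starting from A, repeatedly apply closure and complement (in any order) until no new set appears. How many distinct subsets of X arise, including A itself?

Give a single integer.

cl via duality: int({1,0,3}) = {1,0,3}, so X∖{1,0,3} = {2}
Write k for closure, c for complement:
  1. A     = {2}
  2. cA    = {1,0,3}
  3. kcA   = {1,0,2,3}
  4. ckcA  = {}
applying k or c yields no new set

4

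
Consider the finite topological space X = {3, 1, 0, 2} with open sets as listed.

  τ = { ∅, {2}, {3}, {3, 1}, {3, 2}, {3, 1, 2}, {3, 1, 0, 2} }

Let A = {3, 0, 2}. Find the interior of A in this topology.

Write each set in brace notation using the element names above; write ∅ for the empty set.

opens ⊆ A: ∅, {2}, {3}, {3, 2}; union → int = {3, 2}

{3, 2}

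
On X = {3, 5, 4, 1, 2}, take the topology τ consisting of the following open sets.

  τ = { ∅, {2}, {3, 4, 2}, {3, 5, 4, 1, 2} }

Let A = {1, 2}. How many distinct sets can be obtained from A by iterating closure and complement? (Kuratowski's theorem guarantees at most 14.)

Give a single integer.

6

X∖A={3, 5, 4}, int(X∖A)=∅, hence cl(A)={3, 5, 4, 1, 2}
Orbit (k=closure, c=complement):
  1. A     = {1, 2}
  2. kA    = {3, 5, 4, 1, 2}
  3. cA    = {3, 5, 4}
  4. ckA   = ∅
  5. kcA   = {3, 5, 4, 1}
  6. ckcA  = {2}
(closed under both — stop)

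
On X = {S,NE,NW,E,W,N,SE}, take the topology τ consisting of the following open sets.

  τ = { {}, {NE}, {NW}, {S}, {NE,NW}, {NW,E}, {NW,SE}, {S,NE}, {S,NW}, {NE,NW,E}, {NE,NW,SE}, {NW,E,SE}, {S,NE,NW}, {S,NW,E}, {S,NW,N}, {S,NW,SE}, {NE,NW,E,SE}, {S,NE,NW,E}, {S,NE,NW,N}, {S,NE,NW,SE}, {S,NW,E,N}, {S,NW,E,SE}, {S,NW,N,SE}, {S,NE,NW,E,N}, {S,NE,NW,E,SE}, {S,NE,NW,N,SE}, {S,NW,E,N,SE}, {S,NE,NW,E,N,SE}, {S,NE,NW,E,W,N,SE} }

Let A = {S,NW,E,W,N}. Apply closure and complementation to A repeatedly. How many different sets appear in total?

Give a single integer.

complement {NE,SE}; its interior {NE}; cl(A) = X∖{NE} = {S,NW,E,W,N,SE}
With k = closure, c = complement:
  1. A     = {S,NW,E,W,N}
  2. kA    = {S,NW,E,W,N,SE}
  3. cA    = {NE,SE}
  4. ckA   = {NE}
  5. kcA   = {NE,W,SE}
  6. kckA  = {NE,W}
  7. ckcA  = {S,NW,E,N}
  8. ckckA = {S,NW,E,N,SE}
k, c of each give nothing new

8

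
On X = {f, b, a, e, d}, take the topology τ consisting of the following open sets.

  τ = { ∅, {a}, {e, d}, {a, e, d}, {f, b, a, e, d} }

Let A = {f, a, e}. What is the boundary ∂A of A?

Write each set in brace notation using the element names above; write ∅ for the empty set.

opens ⊆ A: ∅, {a}; union → int = {a}
complement {b, d}; its interior ∅; cl(A) = X∖∅ = {f, b, a, e, d}
boundary = {f, b, a, e, d} ∖ {a} = {f, b, e, d}

{f, b, e, d}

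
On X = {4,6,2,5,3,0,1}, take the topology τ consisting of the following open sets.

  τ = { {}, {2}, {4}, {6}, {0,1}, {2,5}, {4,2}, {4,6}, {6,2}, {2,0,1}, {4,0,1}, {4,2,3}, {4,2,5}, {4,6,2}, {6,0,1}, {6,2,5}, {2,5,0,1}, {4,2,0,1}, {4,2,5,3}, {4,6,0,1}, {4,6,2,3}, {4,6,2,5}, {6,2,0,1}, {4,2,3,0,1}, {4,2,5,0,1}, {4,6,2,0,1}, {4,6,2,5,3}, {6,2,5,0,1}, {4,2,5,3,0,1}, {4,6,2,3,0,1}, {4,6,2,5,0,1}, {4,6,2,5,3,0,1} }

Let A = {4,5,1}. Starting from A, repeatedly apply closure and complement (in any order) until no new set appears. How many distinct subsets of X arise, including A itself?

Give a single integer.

12

X∖A={6,2,3,0}, int(X∖A)={6,2}, hence cl(A)={4,5,3,0,1}
Orbit (k=closure, c=complement):
  1. A     = {4,5,1}
  2. kA    = {4,5,3,0,1}
  3. cA    = {6,2,3,0}
  4. ckA   = {6,2}
  5. kcA   = {6,2,5,3,0,1}
  6. kckA  = {6,2,5,3}
  7. ckcA  = {4}
  8. ckckA = {4,0,1}
  9. kckcA = {4,3}
  10. kckckA = {4,3,0,1}
  11. ckckcA = {6,2,5,0,1}
  12. ckckckA = {6,2,5}
(closed under both — stop)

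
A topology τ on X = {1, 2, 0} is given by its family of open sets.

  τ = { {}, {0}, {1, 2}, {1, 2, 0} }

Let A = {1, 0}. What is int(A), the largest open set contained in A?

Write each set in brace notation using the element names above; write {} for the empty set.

U open, U⊆A: {}, {0}. int(A) = ⋃ = {0}

{0}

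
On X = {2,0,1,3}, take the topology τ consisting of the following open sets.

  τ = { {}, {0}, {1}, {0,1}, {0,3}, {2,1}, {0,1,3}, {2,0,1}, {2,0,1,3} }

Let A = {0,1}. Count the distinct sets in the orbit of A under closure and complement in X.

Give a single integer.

complement {2,3}; its interior {}; cl(A) = X∖{} = {2,0,1,3}
With k = closure, c = complement:
  1. A     = {0,1}
  2. kA    = {2,0,1,3}
  3. cA    = {2,3}
  4. ckA   = {}
k, c of each give nothing new

4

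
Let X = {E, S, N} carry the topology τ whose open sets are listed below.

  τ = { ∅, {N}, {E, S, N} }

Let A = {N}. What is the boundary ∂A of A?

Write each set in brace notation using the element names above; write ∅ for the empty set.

{E, S}

U open, U⊆A: ∅, {N}. int(A) = ⋃ = {N}
X∖A={E, S}, int(X∖A)=∅, hence cl(A)={E, S, N}
∂A: remove int from cl → {E, S}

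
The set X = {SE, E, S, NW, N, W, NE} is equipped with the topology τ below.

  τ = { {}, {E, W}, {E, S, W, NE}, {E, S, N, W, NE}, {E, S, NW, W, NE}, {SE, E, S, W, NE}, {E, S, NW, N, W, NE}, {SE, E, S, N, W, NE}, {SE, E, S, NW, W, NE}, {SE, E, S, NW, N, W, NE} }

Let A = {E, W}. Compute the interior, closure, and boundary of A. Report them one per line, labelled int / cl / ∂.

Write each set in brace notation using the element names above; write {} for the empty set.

int(A) = {E, W}
cl(A)  = {SE, E, S, NW, N, W, NE}
∂A     = {SE, S, NW, N, NE}

opens ⊆ A: {}, {E, W}; union → int = {E, W}
complement {SE, S, NW, N, NE}; its interior {}; cl(A) = X∖{} = {SE, E, S, NW, N, W, NE}
boundary = {SE, E, S, NW, N, W, NE} ∖ {E, W} = {SE, S, NW, N, NE}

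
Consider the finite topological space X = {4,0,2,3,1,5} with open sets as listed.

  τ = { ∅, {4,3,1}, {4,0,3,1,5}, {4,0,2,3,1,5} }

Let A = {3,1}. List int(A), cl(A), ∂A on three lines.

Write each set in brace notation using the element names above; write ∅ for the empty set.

open subsets of A: ∅; so int(A) = ∅
closure: X∖int(X∖A) = X∖∅ = {4,0,2,3,1,5}
∂A = {4,0,2,3,1,5} minus ∅ = {4,0,2,3,1,5}

int(A) = ∅
cl(A)  = {4,0,2,3,1,5}
∂A     = {4,0,2,3,1,5}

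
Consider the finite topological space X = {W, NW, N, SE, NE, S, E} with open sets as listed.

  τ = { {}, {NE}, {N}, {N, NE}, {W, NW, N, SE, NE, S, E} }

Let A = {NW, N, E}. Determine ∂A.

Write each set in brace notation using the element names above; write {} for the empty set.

U open, U⊆A: {}, {N}. int(A) = ⋃ = {N}
X∖A={W, SE, NE, S}, int(X∖A)={NE}, hence cl(A)={W, NW, N, SE, S, E}
∂A: remove int from cl → {W, NW, SE, S, E}

{W, NW, SE, S, E}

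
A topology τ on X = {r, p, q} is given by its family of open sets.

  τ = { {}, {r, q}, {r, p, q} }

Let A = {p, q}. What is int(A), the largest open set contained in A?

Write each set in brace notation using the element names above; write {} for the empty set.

{}

interior: largest open inside A is {} (from {})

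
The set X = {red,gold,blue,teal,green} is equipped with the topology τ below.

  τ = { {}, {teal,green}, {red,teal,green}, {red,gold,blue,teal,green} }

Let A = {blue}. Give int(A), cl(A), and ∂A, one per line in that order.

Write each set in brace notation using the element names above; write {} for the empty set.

U open, U⊆A: {}. int(A) = ⋃ = {}
X∖A={red,gold,teal,green}, int(X∖A)={red,teal,green}, hence cl(A)={gold,blue}
∂A: remove int from cl → {gold,blue}

int(A) = {}
cl(A)  = {gold,blue}
∂A     = {gold,blue}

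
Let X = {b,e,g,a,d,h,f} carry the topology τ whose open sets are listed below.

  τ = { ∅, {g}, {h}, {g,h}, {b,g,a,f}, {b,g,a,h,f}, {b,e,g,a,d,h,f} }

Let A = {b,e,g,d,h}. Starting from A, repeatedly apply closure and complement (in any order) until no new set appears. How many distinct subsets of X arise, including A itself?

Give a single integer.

6

complement {a,f}; its interior ∅; cl(A) = X∖∅ = {b,e,g,a,d,h,f}
With k = closure, c = complement:
  1. A     = {b,e,g,d,h}
  2. kA    = {b,e,g,a,d,h,f}
  3. cA    = {a,f}
  4. ckA   = ∅
  5. kcA   = {b,e,a,d,f}
  6. ckcA  = {g,h}
k, c of each give nothing new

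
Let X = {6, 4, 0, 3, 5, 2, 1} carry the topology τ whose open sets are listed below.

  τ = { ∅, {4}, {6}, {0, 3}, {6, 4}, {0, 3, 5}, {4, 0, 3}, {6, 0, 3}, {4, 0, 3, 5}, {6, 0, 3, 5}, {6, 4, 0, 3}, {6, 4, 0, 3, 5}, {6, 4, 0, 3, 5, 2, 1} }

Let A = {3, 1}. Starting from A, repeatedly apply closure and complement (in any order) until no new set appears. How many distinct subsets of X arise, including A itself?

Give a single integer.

X∖A={6, 4, 0, 5, 2}, int(X∖A)={6, 4}, hence cl(A)={0, 3, 5, 2, 1}
Orbit (k=closure, c=complement):
  1. A     = {3, 1}
  2. kA    = {0, 3, 5, 2, 1}
  3. cA    = {6, 4, 0, 5, 2}
  4. ckA   = {6, 4}
  5. kcA   = {6, 4, 0, 3, 5, 2, 1}
  6. kckA  = {6, 4, 2, 1}
  7. ckcA  = ∅
  8. ckckA = {0, 3, 5}
(closed under both — stop)

8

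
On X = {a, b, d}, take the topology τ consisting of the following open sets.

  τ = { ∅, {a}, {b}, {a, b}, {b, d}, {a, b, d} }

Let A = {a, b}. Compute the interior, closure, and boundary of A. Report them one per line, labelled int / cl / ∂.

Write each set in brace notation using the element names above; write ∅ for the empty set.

int(A) = {a, b}
cl(A)  = {a, b, d}
∂A     = {d}

interior: largest open inside A is {a, b} (from ∅, {b}, {a}, {a, b})
cl via duality: int({d}) = ∅, so X∖∅ = {a, b, d}
cl∖int = {d}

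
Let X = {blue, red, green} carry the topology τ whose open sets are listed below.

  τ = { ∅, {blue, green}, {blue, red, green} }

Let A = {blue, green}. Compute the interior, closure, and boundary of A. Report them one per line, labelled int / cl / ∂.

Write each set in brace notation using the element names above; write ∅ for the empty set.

U open, U⊆A: ∅, {blue, green}. int(A) = ⋃ = {blue, green}
X∖A={red}, int(X∖A)=∅, hence cl(A)={blue, red, green}
∂A: remove int from cl → {red}

int(A) = {blue, green}
cl(A)  = {blue, red, green}
∂A     = {red}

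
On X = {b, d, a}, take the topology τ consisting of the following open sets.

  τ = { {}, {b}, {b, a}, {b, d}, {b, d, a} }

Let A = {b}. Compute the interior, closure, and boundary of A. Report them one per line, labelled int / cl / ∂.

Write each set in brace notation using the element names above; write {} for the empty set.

opens ⊆ A: {}, {b}; union → int = {b}
complement {d, a}; its interior {}; cl(A) = X∖{} = {b, d, a}
boundary = {b, d, a} ∖ {b} = {d, a}

int(A) = {b}
cl(A)  = {b, d, a}
∂A     = {d, a}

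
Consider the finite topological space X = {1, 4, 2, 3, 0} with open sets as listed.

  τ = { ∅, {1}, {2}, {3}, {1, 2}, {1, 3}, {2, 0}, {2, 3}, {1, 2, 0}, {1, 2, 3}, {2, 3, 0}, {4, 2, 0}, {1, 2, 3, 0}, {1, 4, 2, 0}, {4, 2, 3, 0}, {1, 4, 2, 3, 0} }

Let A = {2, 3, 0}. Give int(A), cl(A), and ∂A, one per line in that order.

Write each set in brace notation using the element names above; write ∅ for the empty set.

opens ⊆ A: ∅, {2}, {3}, {2, 3}, {2, 0}, {2, 3, 0}; union → int = {2, 3, 0}
complement {1, 4}; its interior {1}; cl(A) = X∖{1} = {4, 2, 3, 0}
boundary = {4, 2, 3, 0} ∖ {2, 3, 0} = {4}

int(A) = {2, 3, 0}
cl(A)  = {4, 2, 3, 0}
∂A     = {4}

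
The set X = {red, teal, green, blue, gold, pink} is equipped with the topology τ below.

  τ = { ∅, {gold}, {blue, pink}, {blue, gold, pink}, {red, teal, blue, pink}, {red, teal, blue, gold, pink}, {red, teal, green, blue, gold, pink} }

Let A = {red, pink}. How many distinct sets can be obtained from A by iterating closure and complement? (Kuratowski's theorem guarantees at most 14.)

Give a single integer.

cl via duality: int({teal, green, blue, gold}) = {gold}, so X∖{gold} = {red, teal, green, blue, pink}
Write k for closure, c for complement:
  1. A     = {red, pink}
  2. kA    = {red, teal, green, blue, pink}
  3. cA    = {teal, green, blue, gold}
  4. ckA   = {gold}
  5. kcA   = {red, teal, green, blue, gold, pink}
  6. kckA  = {green, gold}
  7. ckcA  = ∅
  8. ckckA = {red, teal, blue, pink}
applying k or c yields no new set

8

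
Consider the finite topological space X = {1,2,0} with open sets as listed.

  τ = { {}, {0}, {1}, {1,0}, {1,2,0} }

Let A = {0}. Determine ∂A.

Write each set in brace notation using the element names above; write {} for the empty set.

U open, U⊆A: {}, {0}. int(A) = ⋃ = {0}
X∖A={1,2}, int(X∖A)={1}, hence cl(A)={2,0}
∂A: remove int from cl → {2}

{2}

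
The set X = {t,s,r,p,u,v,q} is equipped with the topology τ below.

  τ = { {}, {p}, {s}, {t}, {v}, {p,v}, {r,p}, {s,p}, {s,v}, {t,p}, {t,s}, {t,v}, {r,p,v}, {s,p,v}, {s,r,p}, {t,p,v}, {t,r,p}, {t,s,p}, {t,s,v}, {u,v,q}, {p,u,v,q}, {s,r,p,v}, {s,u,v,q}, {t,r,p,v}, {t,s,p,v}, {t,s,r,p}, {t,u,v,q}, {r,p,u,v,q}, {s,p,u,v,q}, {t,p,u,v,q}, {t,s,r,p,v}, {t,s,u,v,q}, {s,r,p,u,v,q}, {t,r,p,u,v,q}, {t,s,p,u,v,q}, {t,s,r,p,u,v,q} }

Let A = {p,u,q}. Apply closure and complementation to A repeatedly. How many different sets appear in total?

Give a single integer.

closure: X∖int(X∖A) = X∖{t,s,v} = {r,p,u,q}
Let k=closure and c=complement:
  1. A     = {p,u,q}
  2. kA    = {r,p,u,q}
  3. cA    = {t,s,r,v}
  4. ckA   = {t,s,v}
  5. kcA   = {t,s,r,u,v,q}
  6. kckA  = {t,s,u,v,q}
  7. ckcA  = {p}
  8. ckckA = {r,p}
— saturated at 8

8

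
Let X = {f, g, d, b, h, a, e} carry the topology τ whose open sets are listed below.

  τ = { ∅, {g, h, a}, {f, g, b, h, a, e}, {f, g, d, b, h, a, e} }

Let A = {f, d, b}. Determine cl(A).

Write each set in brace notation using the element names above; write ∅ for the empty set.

{f, d, b, e}

complement {g, h, a, e}; its interior {g, h, a}; cl(A) = X∖{g, h, a} = {f, d, b, e}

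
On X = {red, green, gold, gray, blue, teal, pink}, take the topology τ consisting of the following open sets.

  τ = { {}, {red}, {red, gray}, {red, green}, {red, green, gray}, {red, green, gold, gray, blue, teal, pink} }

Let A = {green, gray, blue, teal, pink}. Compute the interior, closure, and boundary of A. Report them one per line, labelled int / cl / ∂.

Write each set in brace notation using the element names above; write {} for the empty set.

int(A) = {}
cl(A)  = {green, gold, gray, blue, teal, pink}
∂A     = {green, gold, gray, blue, teal, pink}

opens ⊆ A: {}; union → int = {}
complement {red, gold}; its interior {red}; cl(A) = X∖{red} = {green, gold, gray, blue, teal, pink}
boundary = {green, gold, gray, blue, teal, pink} ∖ {} = {green, gold, gray, blue, teal, pink}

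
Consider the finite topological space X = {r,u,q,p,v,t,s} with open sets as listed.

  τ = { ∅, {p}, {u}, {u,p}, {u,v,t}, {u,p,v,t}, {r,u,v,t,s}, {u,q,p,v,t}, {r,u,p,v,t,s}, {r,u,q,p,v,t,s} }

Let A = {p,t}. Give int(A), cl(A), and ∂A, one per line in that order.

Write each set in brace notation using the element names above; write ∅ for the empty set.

open subsets of A: ∅, {p}; so int(A) = {p}
closure: X∖int(X∖A) = X∖{u} = {r,q,p,v,t,s}
∂A = {r,q,p,v,t,s} minus {p} = {r,q,v,t,s}

int(A) = {p}
cl(A)  = {r,q,p,v,t,s}
∂A     = {r,q,v,t,s}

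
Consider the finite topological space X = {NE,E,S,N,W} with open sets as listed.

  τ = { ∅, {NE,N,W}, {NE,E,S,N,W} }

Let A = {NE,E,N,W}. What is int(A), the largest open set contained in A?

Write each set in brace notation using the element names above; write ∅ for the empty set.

open subsets of A: ∅, {NE,N,W}; so int(A) = {NE,N,W}

{NE,N,W}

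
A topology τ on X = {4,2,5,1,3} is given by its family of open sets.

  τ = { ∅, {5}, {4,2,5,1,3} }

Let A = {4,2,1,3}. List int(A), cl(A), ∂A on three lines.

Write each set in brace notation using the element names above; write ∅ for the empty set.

opens ⊆ A: ∅; union → int = ∅
complement {5}; its interior {5}; cl(A) = X∖{5} = {4,2,1,3}
boundary = {4,2,1,3} ∖ ∅ = {4,2,1,3}

int(A) = ∅
cl(A)  = {4,2,1,3}
∂A     = {4,2,1,3}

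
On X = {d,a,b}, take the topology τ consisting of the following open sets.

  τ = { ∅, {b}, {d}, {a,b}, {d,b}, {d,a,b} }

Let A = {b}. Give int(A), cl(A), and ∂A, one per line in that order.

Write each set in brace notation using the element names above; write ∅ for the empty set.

int(A) = {b}
cl(A)  = {a,b}
∂A     = {a}

interior: largest open inside A is {b} (from ∅, {b})
cl via duality: int({d,a}) = {d}, so X∖{d} = {a,b}
cl∖int = {a}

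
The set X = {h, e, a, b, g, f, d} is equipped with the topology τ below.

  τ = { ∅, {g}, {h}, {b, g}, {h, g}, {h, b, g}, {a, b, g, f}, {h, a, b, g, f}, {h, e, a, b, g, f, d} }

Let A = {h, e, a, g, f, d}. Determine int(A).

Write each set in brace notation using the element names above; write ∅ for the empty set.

opens ⊆ A: ∅, {g}, {h}, {h, g}; union → int = {h, g}

{h, g}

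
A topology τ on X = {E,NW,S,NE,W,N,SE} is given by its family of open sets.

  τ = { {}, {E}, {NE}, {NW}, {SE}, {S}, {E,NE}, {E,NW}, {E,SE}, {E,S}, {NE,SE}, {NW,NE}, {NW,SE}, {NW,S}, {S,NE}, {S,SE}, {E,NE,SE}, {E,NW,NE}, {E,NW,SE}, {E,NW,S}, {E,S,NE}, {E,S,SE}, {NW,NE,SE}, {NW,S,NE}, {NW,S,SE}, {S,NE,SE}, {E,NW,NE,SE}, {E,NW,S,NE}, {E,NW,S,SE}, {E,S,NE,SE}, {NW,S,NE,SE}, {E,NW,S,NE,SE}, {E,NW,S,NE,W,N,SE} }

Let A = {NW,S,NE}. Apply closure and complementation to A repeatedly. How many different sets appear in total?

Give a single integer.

closure: X∖int(X∖A) = X∖{E,SE} = {NW,S,NE,W,N}
Let k=closure and c=complement:
  1. A     = {NW,S,NE}
  2. kA    = {NW,S,NE,W,N}
  3. cA    = {E,W,N,SE}
  4. ckA   = {E,SE}
— saturated at 4

4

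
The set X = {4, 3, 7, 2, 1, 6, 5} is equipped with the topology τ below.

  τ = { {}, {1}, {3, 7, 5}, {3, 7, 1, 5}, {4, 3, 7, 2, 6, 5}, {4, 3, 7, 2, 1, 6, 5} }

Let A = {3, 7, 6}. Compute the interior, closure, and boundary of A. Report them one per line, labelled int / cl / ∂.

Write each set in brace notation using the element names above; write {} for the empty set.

opens ⊆ A: {}; union → int = {}
complement {4, 2, 1, 5}; its interior {1}; cl(A) = X∖{1} = {4, 3, 7, 2, 6, 5}
boundary = {4, 3, 7, 2, 6, 5} ∖ {} = {4, 3, 7, 2, 6, 5}

int(A) = {}
cl(A)  = {4, 3, 7, 2, 6, 5}
∂A     = {4, 3, 7, 2, 6, 5}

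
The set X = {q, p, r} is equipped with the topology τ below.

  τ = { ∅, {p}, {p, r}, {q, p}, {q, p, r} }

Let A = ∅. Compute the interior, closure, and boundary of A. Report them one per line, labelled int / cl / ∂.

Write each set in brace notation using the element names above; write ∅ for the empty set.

int(A) = ∅
cl(A)  = ∅
∂A     = ∅

open subsets of A: ∅; so int(A) = ∅
closure: X∖int(X∖A) = X∖{q, p, r} = ∅
∂A = ∅ minus ∅ = ∅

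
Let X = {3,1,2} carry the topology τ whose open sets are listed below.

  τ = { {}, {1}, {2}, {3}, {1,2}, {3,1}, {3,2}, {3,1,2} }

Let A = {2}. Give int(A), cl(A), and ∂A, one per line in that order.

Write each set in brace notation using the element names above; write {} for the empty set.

int(A) = {2}
cl(A)  = {2}
∂A     = {}

interior: largest open inside A is {2} (from {}, {2})
cl via duality: int({3,1}) = {3,1}, so X∖{3,1} = {2}
cl∖int = {}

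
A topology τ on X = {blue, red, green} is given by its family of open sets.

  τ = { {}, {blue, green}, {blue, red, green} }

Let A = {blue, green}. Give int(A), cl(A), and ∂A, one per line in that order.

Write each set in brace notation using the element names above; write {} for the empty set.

int(A) = {blue, green}
cl(A)  = {blue, red, green}
∂A     = {red}

open subsets of A: {}, {blue, green}; so int(A) = {blue, green}
closure: X∖int(X∖A) = X∖{} = {blue, red, green}
∂A = {blue, red, green} minus {blue, green} = {red}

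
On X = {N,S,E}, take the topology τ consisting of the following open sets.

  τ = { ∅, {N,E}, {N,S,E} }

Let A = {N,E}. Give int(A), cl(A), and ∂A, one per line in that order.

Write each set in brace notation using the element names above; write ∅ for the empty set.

int(A) = {N,E}
cl(A)  = {N,S,E}
∂A     = {S}

open subsets of A: ∅, {N,E}; so int(A) = {N,E}
closure: X∖int(X∖A) = X∖∅ = {N,S,E}
∂A = {N,S,E} minus {N,E} = {S}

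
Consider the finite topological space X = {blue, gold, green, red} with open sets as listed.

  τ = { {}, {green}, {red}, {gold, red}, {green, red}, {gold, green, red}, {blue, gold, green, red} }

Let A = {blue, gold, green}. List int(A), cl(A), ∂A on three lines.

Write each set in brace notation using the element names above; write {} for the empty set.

interior: largest open inside A is {green} (from {}, {green})
cl via duality: int({red}) = {red}, so X∖{red} = {blue, gold, green}
cl∖int = {blue, gold}

int(A) = {green}
cl(A)  = {blue, gold, green}
∂A     = {blue, gold}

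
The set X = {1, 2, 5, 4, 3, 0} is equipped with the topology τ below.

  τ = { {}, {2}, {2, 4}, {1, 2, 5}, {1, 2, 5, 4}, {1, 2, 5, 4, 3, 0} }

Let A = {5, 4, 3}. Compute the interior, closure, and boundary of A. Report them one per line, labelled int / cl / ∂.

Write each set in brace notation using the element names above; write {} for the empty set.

int(A) = {}
cl(A)  = {1, 5, 4, 3, 0}
∂A     = {1, 5, 4, 3, 0}

opens ⊆ A: {}; union → int = {}
complement {1, 2, 0}; its interior {2}; cl(A) = X∖{2} = {1, 5, 4, 3, 0}
boundary = {1, 5, 4, 3, 0} ∖ {} = {1, 5, 4, 3, 0}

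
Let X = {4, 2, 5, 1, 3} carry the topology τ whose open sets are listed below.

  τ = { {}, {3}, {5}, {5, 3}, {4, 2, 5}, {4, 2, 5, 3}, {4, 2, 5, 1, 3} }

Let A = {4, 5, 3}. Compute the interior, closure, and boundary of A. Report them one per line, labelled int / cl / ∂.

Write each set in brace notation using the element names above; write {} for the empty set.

int(A) = {5, 3}
cl(A)  = {4, 2, 5, 1, 3}
∂A     = {4, 2, 1}

opens ⊆ A: {}, {5}, {3}, {5, 3}; union → int = {5, 3}
complement {2, 1}; its interior {}; cl(A) = X∖{} = {4, 2, 5, 1, 3}
boundary = {4, 2, 5, 1, 3} ∖ {5, 3} = {4, 2, 1}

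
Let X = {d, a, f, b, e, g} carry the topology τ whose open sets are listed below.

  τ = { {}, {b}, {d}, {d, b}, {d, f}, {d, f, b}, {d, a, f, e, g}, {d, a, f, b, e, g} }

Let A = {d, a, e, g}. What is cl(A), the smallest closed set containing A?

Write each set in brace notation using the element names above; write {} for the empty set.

{d, a, f, e, g}

X∖A={f, b}, int(X∖A)={b}, hence cl(A)={d, a, f, e, g}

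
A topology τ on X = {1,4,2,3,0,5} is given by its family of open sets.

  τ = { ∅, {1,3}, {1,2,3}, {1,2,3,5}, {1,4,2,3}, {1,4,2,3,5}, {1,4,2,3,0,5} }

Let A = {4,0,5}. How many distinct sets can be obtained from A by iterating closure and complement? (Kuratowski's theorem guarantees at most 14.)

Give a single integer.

4

closure: X∖int(X∖A) = X∖{1,2,3} = {4,0,5}
Let k=closure and c=complement:
  1. A     = {4,0,5}
  2. cA    = {1,2,3}
  3. kcA   = {1,4,2,3,0,5}
  4. ckcA  = ∅
— saturated at 4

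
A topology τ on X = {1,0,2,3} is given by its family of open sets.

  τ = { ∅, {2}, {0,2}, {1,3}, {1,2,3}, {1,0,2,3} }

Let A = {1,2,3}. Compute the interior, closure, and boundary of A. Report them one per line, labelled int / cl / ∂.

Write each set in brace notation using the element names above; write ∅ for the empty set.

int(A) = {1,2,3}
cl(A)  = {1,0,2,3}
∂A     = {0}

opens ⊆ A: ∅, {2}, {1,3}, {1,2,3}; union → int = {1,2,3}
complement {0}; its interior ∅; cl(A) = X∖∅ = {1,0,2,3}
boundary = {1,0,2,3} ∖ {1,2,3} = {0}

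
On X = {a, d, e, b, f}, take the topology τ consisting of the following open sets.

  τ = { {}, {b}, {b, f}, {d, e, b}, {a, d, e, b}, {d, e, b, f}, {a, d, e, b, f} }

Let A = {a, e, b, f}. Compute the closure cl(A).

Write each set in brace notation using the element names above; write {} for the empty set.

{a, d, e, b, f}

closure: X∖int(X∖A) = X∖{} = {a, d, e, b, f}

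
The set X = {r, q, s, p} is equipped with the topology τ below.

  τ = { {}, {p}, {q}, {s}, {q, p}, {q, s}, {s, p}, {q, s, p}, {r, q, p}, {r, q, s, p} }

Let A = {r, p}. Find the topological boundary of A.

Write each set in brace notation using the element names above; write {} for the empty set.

{r}

opens ⊆ A: {}, {p}; union → int = {p}
complement {q, s}; its interior {q, s}; cl(A) = X∖{q, s} = {r, p}
boundary = {r, p} ∖ {p} = {r}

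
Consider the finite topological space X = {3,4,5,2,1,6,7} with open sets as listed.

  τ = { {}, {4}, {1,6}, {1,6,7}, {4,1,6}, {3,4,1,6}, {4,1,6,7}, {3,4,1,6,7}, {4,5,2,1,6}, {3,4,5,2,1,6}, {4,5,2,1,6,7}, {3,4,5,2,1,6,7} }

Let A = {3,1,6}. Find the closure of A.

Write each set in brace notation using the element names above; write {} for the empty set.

complement {4,5,2,7}; its interior {4}; cl(A) = X∖{4} = {3,5,2,1,6,7}

{3,5,2,1,6,7}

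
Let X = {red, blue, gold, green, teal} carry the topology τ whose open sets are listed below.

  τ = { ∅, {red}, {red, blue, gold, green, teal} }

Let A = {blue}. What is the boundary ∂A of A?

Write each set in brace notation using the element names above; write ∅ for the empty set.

{blue, gold, green, teal}

interior: largest open inside A is ∅ (from ∅)
cl via duality: int({red, gold, green, teal}) = {red}, so X∖{red} = {blue, gold, green, teal}
cl∖int = {blue, gold, green, teal}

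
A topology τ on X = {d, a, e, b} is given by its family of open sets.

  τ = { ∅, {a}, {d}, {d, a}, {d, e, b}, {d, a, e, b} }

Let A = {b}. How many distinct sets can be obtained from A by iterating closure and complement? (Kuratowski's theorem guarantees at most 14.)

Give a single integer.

6

closure: X∖int(X∖A) = X∖{d, a} = {e, b}
Let k=closure and c=complement:
  1. A     = {b}
  2. kA    = {e, b}
  3. cA    = {d, a, e}
  4. ckA   = {d, a}
  5. kcA   = {d, a, e, b}
  6. ckcA  = ∅
— saturated at 6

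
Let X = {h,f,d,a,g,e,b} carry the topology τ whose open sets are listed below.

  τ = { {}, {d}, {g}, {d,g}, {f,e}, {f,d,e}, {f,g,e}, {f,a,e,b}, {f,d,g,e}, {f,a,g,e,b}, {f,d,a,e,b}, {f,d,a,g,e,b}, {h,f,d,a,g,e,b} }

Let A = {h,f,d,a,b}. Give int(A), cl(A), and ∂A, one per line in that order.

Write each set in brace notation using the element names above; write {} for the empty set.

opens ⊆ A: {}, {d}; union → int = {d}
complement {g,e}; its interior {g}; cl(A) = X∖{g} = {h,f,d,a,e,b}
boundary = {h,f,d,a,e,b} ∖ {d} = {h,f,a,e,b}

int(A) = {d}
cl(A)  = {h,f,d,a,e,b}
∂A     = {h,f,a,e,b}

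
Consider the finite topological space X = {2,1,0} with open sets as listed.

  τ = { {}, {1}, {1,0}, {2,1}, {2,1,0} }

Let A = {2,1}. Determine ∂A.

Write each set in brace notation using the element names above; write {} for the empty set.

U open, U⊆A: {}, {1}, {2,1}. int(A) = ⋃ = {2,1}
X∖A={0}, int(X∖A)={}, hence cl(A)={2,1,0}
∂A: remove int from cl → {0}

{0}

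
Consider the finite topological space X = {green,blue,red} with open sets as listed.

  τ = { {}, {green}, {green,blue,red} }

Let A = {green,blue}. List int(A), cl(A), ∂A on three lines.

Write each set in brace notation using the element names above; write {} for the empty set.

int(A) = {green}
cl(A)  = {green,blue,red}
∂A     = {blue,red}

open subsets of A: {}, {green}; so int(A) = {green}
closure: X∖int(X∖A) = X∖{} = {green,blue,red}
∂A = {green,blue,red} minus {green} = {blue,red}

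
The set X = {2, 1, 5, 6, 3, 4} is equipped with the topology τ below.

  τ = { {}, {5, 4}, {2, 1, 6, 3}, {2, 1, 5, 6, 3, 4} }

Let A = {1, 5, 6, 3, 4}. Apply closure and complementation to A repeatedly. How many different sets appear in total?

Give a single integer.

6

cl via duality: int({2}) = {}, so X∖{} = {2, 1, 5, 6, 3, 4}
Write k for closure, c for complement:
  1. A     = {1, 5, 6, 3, 4}
  2. kA    = {2, 1, 5, 6, 3, 4}
  3. cA    = {2}
  4. ckA   = {}
  5. kcA   = {2, 1, 6, 3}
  6. ckcA  = {5, 4}
applying k or c yields no new set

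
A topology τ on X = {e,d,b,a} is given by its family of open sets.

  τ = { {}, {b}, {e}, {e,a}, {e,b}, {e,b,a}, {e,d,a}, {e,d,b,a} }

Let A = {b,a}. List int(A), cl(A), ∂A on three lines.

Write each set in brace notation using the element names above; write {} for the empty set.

interior: largest open inside A is {b} (from {}, {b})
cl via duality: int({e,d}) = {e}, so X∖{e} = {d,b,a}
cl∖int = {d,a}

int(A) = {b}
cl(A)  = {d,b,a}
∂A     = {d,a}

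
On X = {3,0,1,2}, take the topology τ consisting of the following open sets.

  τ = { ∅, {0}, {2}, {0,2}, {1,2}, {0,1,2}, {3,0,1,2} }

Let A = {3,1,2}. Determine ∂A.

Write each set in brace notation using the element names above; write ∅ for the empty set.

{3}

open subsets of A: ∅, {2}, {1,2}; so int(A) = {1,2}
closure: X∖int(X∖A) = X∖{0} = {3,1,2}
∂A = {3,1,2} minus {1,2} = {3}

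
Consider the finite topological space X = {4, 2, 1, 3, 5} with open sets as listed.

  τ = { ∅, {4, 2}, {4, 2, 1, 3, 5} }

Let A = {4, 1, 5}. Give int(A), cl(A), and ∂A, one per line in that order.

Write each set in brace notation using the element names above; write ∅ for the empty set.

int(A) = ∅
cl(A)  = {4, 2, 1, 3, 5}
∂A     = {4, 2, 1, 3, 5}

open subsets of A: ∅; so int(A) = ∅
closure: X∖int(X∖A) = X∖∅ = {4, 2, 1, 3, 5}
∂A = {4, 2, 1, 3, 5} minus ∅ = {4, 2, 1, 3, 5}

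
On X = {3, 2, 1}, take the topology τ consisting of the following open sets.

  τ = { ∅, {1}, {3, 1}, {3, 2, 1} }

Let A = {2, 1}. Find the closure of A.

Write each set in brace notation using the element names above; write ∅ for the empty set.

complement {3}; its interior ∅; cl(A) = X∖∅ = {3, 2, 1}

{3, 2, 1}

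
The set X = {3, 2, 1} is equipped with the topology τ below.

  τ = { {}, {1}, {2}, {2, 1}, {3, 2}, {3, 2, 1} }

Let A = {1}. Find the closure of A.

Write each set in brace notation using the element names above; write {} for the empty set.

complement {3, 2}; its interior {3, 2}; cl(A) = X∖{3, 2} = {1}

{1}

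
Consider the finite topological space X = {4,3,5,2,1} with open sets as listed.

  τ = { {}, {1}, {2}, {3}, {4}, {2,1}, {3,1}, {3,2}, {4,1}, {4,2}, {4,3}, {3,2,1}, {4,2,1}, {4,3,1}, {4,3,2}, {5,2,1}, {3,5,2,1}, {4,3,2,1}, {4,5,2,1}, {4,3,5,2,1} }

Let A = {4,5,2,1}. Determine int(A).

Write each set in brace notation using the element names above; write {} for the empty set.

U open, U⊆A: {}, {1}, {4}, {2}, {2,1}, {4,2}, {4,1}, {4,2,1}, {5,2,1}, {4,5,2,1}. int(A) = ⋃ = {4,5,2,1}

{4,5,2,1}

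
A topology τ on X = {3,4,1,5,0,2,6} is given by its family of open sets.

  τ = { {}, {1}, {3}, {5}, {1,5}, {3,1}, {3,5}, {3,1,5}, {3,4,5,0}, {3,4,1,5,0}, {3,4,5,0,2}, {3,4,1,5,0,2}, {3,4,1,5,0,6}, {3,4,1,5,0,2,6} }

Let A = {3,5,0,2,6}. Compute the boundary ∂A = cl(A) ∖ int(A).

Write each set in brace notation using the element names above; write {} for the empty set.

{4,0,2,6}

U open, U⊆A: {}, {5}, {3}, {3,5}. int(A) = ⋃ = {3,5}
X∖A={4,1}, int(X∖A)={1}, hence cl(A)={3,4,5,0,2,6}
∂A: remove int from cl → {4,0,2,6}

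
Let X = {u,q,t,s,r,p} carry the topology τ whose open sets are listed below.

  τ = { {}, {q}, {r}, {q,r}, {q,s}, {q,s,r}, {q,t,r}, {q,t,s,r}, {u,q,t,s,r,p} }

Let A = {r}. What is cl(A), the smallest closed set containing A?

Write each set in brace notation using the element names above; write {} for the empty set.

{u,t,r,p}

cl via duality: int({u,q,t,s,p}) = {q,s}, so X∖{q,s} = {u,t,r,p}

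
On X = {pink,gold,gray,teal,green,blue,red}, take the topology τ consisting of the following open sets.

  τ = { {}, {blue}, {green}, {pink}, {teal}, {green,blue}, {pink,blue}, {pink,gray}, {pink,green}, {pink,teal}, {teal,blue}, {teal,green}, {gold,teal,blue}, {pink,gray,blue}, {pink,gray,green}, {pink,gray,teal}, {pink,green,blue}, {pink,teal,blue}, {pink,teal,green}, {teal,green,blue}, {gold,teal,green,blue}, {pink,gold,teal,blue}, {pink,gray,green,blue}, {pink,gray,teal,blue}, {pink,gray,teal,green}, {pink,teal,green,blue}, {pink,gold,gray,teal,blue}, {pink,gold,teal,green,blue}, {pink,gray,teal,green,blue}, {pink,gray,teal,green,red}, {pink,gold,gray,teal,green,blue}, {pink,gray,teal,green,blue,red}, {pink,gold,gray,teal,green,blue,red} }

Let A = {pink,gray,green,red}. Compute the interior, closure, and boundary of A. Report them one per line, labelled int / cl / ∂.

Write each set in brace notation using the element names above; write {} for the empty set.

U open, U⊆A: {}, {pink}, {green}, {pink,gray}, {pink,green}, {pink,gray,green}. int(A) = ⋃ = {pink,gray,green}
X∖A={gold,teal,blue}, int(X∖A)={gold,teal,blue}, hence cl(A)={pink,gray,green,red}
∂A: remove int from cl → {red}

int(A) = {pink,gray,green}
cl(A)  = {pink,gray,green,red}
∂A     = {red}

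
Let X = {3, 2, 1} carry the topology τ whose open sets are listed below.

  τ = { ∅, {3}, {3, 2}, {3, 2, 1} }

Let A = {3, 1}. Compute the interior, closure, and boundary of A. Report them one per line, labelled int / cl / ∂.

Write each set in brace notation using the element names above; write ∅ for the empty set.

interior: largest open inside A is {3} (from ∅, {3})
cl via duality: int({2}) = ∅, so X∖∅ = {3, 2, 1}
cl∖int = {2, 1}

int(A) = {3}
cl(A)  = {3, 2, 1}
∂A     = {2, 1}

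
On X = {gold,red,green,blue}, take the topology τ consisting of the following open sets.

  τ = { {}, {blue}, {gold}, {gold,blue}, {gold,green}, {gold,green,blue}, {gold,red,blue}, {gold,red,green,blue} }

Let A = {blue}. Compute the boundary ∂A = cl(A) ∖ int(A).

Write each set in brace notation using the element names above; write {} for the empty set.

{red}

opens ⊆ A: {}, {blue}; union → int = {blue}
complement {gold,red,green}; its interior {gold,green}; cl(A) = X∖{gold,green} = {red,blue}
boundary = {red,blue} ∖ {blue} = {red}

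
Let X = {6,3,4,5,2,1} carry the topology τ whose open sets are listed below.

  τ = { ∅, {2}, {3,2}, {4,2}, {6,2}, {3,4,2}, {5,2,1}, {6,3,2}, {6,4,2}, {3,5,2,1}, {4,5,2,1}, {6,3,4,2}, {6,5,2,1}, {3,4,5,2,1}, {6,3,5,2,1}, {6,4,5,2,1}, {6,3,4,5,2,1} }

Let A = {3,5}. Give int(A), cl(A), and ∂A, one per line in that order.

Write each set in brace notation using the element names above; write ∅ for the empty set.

int(A) = ∅
cl(A)  = {3,5,1}
∂A     = {3,5,1}

open subsets of A: ∅; so int(A) = ∅
closure: X∖int(X∖A) = X∖{6,4,2} = {3,5,1}
∂A = {3,5,1} minus ∅ = {3,5,1}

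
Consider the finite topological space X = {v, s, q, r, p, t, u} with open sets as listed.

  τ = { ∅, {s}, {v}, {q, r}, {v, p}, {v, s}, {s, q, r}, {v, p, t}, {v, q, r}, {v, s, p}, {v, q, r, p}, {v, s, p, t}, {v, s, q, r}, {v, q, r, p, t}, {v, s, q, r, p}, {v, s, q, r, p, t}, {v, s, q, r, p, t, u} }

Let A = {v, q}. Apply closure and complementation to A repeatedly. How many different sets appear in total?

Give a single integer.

12

complement {s, r, p, t, u}; its interior {s}; cl(A) = X∖{s} = {v, q, r, p, t, u}
With k = closure, c = complement:
  1. A     = {v, q}
  2. kA    = {v, q, r, p, t, u}
  3. cA    = {s, r, p, t, u}
  4. ckA   = {s}
  5. kcA   = {s, q, r, p, t, u}
  6. kckA  = {s, u}
  7. ckcA  = {v}
  8. ckckA = {v, q, r, p, t}
  9. kckcA = {v, p, t, u}
  10. ckckcA = {s, q, r}
  11. kckckcA = {s, q, r, u}
  12. ckckckcA = {v, p, t}
k, c of each give nothing new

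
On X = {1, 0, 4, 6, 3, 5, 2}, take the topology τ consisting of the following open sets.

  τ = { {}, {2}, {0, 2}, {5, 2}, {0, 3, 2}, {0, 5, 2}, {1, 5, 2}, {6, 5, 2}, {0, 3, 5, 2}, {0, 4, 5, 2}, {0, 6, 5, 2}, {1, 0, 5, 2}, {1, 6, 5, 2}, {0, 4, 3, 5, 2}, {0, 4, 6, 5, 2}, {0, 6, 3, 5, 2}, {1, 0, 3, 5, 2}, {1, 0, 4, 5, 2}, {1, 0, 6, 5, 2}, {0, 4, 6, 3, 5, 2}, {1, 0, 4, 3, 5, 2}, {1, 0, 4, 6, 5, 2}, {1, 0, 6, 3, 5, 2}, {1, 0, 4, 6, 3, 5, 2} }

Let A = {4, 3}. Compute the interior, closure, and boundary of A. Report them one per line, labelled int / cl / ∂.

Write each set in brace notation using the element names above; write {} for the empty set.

int(A) = {}
cl(A)  = {4, 3}
∂A     = {4, 3}

opens ⊆ A: {}; union → int = {}
complement {1, 0, 6, 5, 2}; its interior {1, 0, 6, 5, 2}; cl(A) = X∖{1, 0, 6, 5, 2} = {4, 3}
boundary = {4, 3} ∖ {} = {4, 3}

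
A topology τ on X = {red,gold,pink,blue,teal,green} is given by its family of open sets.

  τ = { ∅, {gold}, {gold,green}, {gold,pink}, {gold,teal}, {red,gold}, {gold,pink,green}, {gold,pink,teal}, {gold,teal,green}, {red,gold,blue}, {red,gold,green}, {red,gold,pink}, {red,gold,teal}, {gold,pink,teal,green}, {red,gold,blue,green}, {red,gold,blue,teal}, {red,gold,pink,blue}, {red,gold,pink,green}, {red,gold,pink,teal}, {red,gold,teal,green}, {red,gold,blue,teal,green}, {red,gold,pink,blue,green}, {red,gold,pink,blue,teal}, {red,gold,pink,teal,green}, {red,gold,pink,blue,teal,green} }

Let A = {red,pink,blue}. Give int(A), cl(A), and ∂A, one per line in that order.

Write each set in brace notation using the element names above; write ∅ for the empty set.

int(A) = ∅
cl(A)  = {red,pink,blue}
∂A     = {red,pink,blue}

open subsets of A: ∅; so int(A) = ∅
closure: X∖int(X∖A) = X∖{gold,teal,green} = {red,pink,blue}
∂A = {red,pink,blue} minus ∅ = {red,pink,blue}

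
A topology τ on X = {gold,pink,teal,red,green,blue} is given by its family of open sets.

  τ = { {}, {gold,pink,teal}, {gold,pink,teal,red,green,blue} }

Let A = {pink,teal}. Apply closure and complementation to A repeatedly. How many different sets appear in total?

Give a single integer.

cl via duality: int({gold,red,green,blue}) = {}, so X∖{} = {gold,pink,teal,red,green,blue}
Write k for closure, c for complement:
  1. A     = {pink,teal}
  2. kA    = {gold,pink,teal,red,green,blue}
  3. cA    = {gold,red,green,blue}
  4. ckA   = {}
applying k or c yields no new set

4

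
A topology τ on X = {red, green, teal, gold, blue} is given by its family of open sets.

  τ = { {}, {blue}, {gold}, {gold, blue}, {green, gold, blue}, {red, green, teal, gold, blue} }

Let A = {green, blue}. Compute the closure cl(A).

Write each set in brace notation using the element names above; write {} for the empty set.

X∖A={red, teal, gold}, int(X∖A)={gold}, hence cl(A)={red, green, teal, blue}

{red, green, teal, blue}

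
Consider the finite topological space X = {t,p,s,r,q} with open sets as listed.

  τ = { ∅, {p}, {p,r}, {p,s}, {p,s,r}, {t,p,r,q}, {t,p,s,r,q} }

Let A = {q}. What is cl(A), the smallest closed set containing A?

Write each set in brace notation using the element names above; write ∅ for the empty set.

X∖A={t,p,s,r}, int(X∖A)={p,s,r}, hence cl(A)={t,q}

{t,q}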